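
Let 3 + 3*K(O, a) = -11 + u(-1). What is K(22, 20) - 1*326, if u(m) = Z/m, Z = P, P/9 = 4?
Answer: -1028/3 ≈ -342.67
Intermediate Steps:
P = 36 (P = 9*4 = 36)
Z = 36
u(m) = 36/m
K(O, a) = -50/3 (K(O, a) = -1 + (-11 + 36/(-1))/3 = -1 + (-11 + 36*(-1))/3 = -1 + (-11 - 36)/3 = -1 + (⅓)*(-47) = -1 - 47/3 = -50/3)
K(22, 20) - 1*326 = -50/3 - 1*326 = -50/3 - 326 = -1028/3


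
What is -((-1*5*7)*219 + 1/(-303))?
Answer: 2322496/303 ≈ 7665.0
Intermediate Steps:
-((-1*5*7)*219 + 1/(-303)) = -(-5*7*219 - 1/303) = -(-35*219 - 1/303) = -(-7665 - 1/303) = -1*(-2322496/303) = 2322496/303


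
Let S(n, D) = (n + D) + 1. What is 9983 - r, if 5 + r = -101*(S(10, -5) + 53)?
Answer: 15947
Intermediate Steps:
S(n, D) = 1 + D + n (S(n, D) = (D + n) + 1 = 1 + D + n)
r = -5964 (r = -5 - 101*((1 - 5 + 10) + 53) = -5 - 101*(6 + 53) = -5 - 101*59 = -5 - 5959 = -5964)
9983 - r = 9983 - 1*(-5964) = 9983 + 5964 = 15947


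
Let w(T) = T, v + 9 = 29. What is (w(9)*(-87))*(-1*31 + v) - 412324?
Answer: -403711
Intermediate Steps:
v = 20 (v = -9 + 29 = 20)
(w(9)*(-87))*(-1*31 + v) - 412324 = (9*(-87))*(-1*31 + 20) - 412324 = -783*(-31 + 20) - 412324 = -783*(-11) - 412324 = 8613 - 412324 = -403711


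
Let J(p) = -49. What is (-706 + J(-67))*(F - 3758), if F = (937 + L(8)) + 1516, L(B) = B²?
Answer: 936955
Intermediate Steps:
F = 2517 (F = (937 + 8²) + 1516 = (937 + 64) + 1516 = 1001 + 1516 = 2517)
(-706 + J(-67))*(F - 3758) = (-706 - 49)*(2517 - 3758) = -755*(-1241) = 936955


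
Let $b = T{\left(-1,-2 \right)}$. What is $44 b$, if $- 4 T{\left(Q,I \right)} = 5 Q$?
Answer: $55$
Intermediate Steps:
$T{\left(Q,I \right)} = - \frac{5 Q}{4}$
$b = \frac{5}{4}$ ($b = \left(- \frac{5}{4}\right) \left(-1\right) = \frac{5}{4} \approx 1.25$)
$44 b = 44 \cdot \frac{5}{4} = 55$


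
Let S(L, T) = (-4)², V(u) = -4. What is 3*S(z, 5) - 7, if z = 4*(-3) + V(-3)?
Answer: 41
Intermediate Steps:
z = -16 (z = 4*(-3) - 4 = -12 - 4 = -16)
S(L, T) = 16
3*S(z, 5) - 7 = 3*16 - 7 = 48 - 7 = 41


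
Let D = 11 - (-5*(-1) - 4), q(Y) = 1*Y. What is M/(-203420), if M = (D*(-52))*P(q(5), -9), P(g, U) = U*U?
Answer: 2106/10171 ≈ 0.20706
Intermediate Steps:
q(Y) = Y
P(g, U) = U²
D = 10 (D = 11 - (5 - 4) = 11 - 1*1 = 11 - 1 = 10)
M = -42120 (M = (10*(-52))*(-9)² = -520*81 = -42120)
M/(-203420) = -42120/(-203420) = -42120*(-1/203420) = 2106/10171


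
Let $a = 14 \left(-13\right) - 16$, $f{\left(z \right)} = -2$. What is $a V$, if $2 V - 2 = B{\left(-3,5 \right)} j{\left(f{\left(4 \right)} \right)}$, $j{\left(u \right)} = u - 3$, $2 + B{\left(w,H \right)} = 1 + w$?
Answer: $-2178$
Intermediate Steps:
$B{\left(w,H \right)} = -1 + w$ ($B{\left(w,H \right)} = -2 + \left(1 + w\right) = -1 + w$)
$j{\left(u \right)} = -3 + u$
$V = 11$ ($V = 1 + \frac{\left(-1 - 3\right) \left(-3 - 2\right)}{2} = 1 + \frac{\left(-4\right) \left(-5\right)}{2} = 1 + \frac{1}{2} \cdot 20 = 1 + 10 = 11$)
$a = -198$ ($a = -182 - 16 = -198$)
$a V = \left(-198\right) 11 = -2178$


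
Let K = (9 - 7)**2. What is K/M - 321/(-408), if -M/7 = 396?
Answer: 74015/94248 ≈ 0.78532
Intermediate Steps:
K = 4 (K = 2**2 = 4)
M = -2772 (M = -7*396 = -2772)
K/M - 321/(-408) = 4/(-2772) - 321/(-408) = 4*(-1/2772) - 321*(-1/408) = -1/693 + 107/136 = 74015/94248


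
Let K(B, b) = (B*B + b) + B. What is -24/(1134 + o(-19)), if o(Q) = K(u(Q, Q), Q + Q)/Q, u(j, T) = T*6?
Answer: -12/229 ≈ -0.052402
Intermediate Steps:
u(j, T) = 6*T
K(B, b) = B + b + B**2 (K(B, b) = (B**2 + b) + B = (b + B**2) + B = B + b + B**2)
o(Q) = (8*Q + 36*Q**2)/Q (o(Q) = (6*Q + (Q + Q) + (6*Q)**2)/Q = (6*Q + 2*Q + 36*Q**2)/Q = (8*Q + 36*Q**2)/Q)
-24/(1134 + o(-19)) = -24/(1134 + (8 + 36*(-19))) = -24/(1134 + (8 - 684)) = -24/(1134 - 676) = -24/458 = (1/458)*(-24) = -12/229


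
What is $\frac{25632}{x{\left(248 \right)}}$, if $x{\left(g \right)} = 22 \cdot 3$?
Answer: $\frac{4272}{11} \approx 388.36$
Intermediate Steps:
$x{\left(g \right)} = 66$
$\frac{25632}{x{\left(248 \right)}} = \frac{25632}{66} = 25632 \cdot \frac{1}{66} = \frac{4272}{11}$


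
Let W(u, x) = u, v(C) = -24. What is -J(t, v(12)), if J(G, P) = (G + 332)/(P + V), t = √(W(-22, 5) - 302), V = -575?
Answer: 332/599 + 18*I/599 ≈ 0.55426 + 0.03005*I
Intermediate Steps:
t = 18*I (t = √(-22 - 302) = √(-324) = 18*I ≈ 18.0*I)
J(G, P) = (332 + G)/(-575 + P) (J(G, P) = (G + 332)/(P - 575) = (332 + G)/(-575 + P))
-J(t, v(12)) = -(332 + 18*I)/(-575 - 24) = -(332 + 18*I)/(-599) = -(-1)*(332 + 18*I)/599 = -(-332/599 - 18*I/599) = 332/599 + 18*I/599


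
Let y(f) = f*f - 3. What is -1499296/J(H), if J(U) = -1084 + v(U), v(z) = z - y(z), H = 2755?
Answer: 1499296/7588351 ≈ 0.19758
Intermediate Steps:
y(f) = -3 + f**2 (y(f) = f**2 - 3 = -3 + f**2)
v(z) = 3 + z - z**2 (v(z) = z - (-3 + z**2) = z + (3 - z**2) = 3 + z - z**2)
J(U) = -1081 + U - U**2 (J(U) = -1084 + (3 + U - U**2) = -1081 + U - U**2)
-1499296/J(H) = -1499296/(-1081 + 2755 - 1*2755**2) = -1499296/(-1081 + 2755 - 1*7590025) = -1499296/(-1081 + 2755 - 7590025) = -1499296/(-7588351) = -1499296*(-1/7588351) = 1499296/7588351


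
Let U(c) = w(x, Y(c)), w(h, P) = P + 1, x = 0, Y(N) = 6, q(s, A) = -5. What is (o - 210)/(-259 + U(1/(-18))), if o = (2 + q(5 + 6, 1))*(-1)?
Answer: 23/28 ≈ 0.82143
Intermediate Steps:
w(h, P) = 1 + P
U(c) = 7 (U(c) = 1 + 6 = 7)
o = 3 (o = (2 - 5)*(-1) = -3*(-1) = 3)
(o - 210)/(-259 + U(1/(-18))) = (3 - 210)/(-259 + 7) = -207/(-252) = -207*(-1/252) = 23/28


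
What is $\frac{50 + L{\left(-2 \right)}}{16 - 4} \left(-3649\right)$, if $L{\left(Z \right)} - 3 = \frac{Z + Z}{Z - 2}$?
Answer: $- \frac{32841}{2} \approx -16421.0$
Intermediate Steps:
$L{\left(Z \right)} = 3 + \frac{2 Z}{-2 + Z}$ ($L{\left(Z \right)} = 3 + \frac{Z + Z}{Z - 2} = 3 + \frac{2 Z}{-2 + Z}$)
$\frac{50 + L{\left(-2 \right)}}{16 - 4} \left(-3649\right) = \frac{50 + \frac{-6 + 5 \left(-2\right)}{-2 - 2}}{16 - 4} \left(-3649\right) = \frac{50 + \frac{-6 - 10}{-4}}{12} \left(-3649\right) = \left(50 - -4\right) \frac{1}{12} \left(-3649\right) = \left(50 + 4\right) \frac{1}{12} \left(-3649\right) = 54 \cdot \frac{1}{12} \left(-3649\right) = \frac{9}{2} \left(-3649\right) = - \frac{32841}{2}$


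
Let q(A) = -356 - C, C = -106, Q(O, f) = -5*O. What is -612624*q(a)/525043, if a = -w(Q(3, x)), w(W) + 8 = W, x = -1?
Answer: 153156000/525043 ≈ 291.70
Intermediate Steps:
w(W) = -8 + W
a = 23 (a = -(-8 - 5*3) = -(-8 - 15) = -1*(-23) = 23)
q(A) = -250 (q(A) = -356 - 1*(-106) = -356 + 106 = -250)
-612624*q(a)/525043 = -612624/(525043/(-250)) = -612624/(525043*(-1/250)) = -612624/(-525043/250) = -612624*(-250/525043) = 153156000/525043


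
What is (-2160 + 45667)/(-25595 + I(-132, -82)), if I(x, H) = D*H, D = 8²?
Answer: -43507/30843 ≈ -1.4106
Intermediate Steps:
D = 64
I(x, H) = 64*H
(-2160 + 45667)/(-25595 + I(-132, -82)) = (-2160 + 45667)/(-25595 + 64*(-82)) = 43507/(-25595 - 5248) = 43507/(-30843) = 43507*(-1/30843) = -43507/30843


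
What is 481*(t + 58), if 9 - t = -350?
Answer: 200577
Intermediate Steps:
t = 359 (t = 9 - 1*(-350) = 9 + 350 = 359)
481*(t + 58) = 481*(359 + 58) = 481*417 = 200577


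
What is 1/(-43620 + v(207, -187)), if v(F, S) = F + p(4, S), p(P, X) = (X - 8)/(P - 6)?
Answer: -2/86631 ≈ -2.3086e-5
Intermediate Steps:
p(P, X) = (-8 + X)/(-6 + P)
v(F, S) = 4 + F - S/2 (v(F, S) = F + (-8 + S)/(-6 + 4) = F + (-8 + S)/(-2) = F - (-8 + S)/2 = F + (4 - S/2) = 4 + F - S/2)
1/(-43620 + v(207, -187)) = 1/(-43620 + (4 + 207 - ½*(-187))) = 1/(-43620 + (4 + 207 + 187/2)) = 1/(-43620 + 609/2) = 1/(-86631/2) = -2/86631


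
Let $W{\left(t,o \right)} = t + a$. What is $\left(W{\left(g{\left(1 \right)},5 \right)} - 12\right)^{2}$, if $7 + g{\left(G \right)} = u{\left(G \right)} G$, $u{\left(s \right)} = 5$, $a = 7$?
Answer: $49$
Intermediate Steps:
$g{\left(G \right)} = -7 + 5 G$
$W{\left(t,o \right)} = 7 + t$ ($W{\left(t,o \right)} = t + 7 = 7 + t$)
$\left(W{\left(g{\left(1 \right)},5 \right)} - 12\right)^{2} = \left(\left(7 + \left(-7 + 5 \cdot 1\right)\right) - 12\right)^{2} = \left(\left(7 + \left(-7 + 5\right)\right) - 12\right)^{2} = \left(\left(7 - 2\right) - 12\right)^{2} = \left(5 - 12\right)^{2} = \left(-7\right)^{2} = 49$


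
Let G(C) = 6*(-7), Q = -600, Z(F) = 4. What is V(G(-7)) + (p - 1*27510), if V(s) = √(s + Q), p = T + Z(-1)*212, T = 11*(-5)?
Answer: -26717 + I*√642 ≈ -26717.0 + 25.338*I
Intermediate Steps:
T = -55
G(C) = -42
p = 793 (p = -55 + 4*212 = -55 + 848 = 793)
V(s) = √(-600 + s) (V(s) = √(s - 600) = √(-600 + s))
V(G(-7)) + (p - 1*27510) = √(-600 - 42) + (793 - 1*27510) = √(-642) + (793 - 27510) = I*√642 - 26717 = -26717 + I*√642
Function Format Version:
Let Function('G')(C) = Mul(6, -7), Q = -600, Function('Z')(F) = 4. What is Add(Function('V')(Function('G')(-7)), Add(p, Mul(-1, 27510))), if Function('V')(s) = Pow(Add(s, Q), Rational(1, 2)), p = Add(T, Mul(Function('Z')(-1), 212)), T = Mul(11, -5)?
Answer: Add(-26717, Mul(I, Pow(642, Rational(1, 2)))) ≈ Add(-26717., Mul(25.338, I))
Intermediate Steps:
T = -55
Function('G')(C) = -42
p = 793 (p = Add(-55, Mul(4, 212)) = Add(-55, 848) = 793)
Function('V')(s) = Pow(Add(-600, s), Rational(1, 2)) (Function('V')(s) = Pow(Add(s, -600), Rational(1, 2)) = Pow(Add(-600, s), Rational(1, 2)))
Add(Function('V')(Function('G')(-7)), Add(p, Mul(-1, 27510))) = Add(Pow(Add(-600, -42), Rational(1, 2)), Add(793, Mul(-1, 27510))) = Add(Pow(-642, Rational(1, 2)), Add(793, -27510)) = Add(Mul(I, Pow(642, Rational(1, 2))), -26717) = Add(-26717, Mul(I, Pow(642, Rational(1, 2))))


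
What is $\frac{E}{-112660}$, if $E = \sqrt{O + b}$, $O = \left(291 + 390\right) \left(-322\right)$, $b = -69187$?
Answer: $- \frac{i \sqrt{288469}}{112660} \approx - 0.0047674 i$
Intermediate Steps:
$O = -219282$ ($O = 681 \left(-322\right) = -219282$)
$E = i \sqrt{288469}$ ($E = \sqrt{-219282 - 69187} = \sqrt{-288469} = i \sqrt{288469} \approx 537.09 i$)
$\frac{E}{-112660} = \frac{i \sqrt{288469}}{-112660} = i \sqrt{288469} \left(- \frac{1}{112660}\right) = - \frac{i \sqrt{288469}}{112660}$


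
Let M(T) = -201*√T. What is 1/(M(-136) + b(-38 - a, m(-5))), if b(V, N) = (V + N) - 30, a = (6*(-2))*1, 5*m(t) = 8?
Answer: -10/1010569 + 5025*I*√34/68718692 ≈ -9.8954e-6 + 0.00042638*I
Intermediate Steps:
m(t) = 8/5 (m(t) = (⅕)*8 = 8/5)
a = -12 (a = -12*1 = -12)
b(V, N) = -30 + N + V (b(V, N) = (N + V) - 30 = -30 + N + V)
1/(M(-136) + b(-38 - a, m(-5))) = 1/(-402*I*√34 + (-30 + 8/5 + (-38 - 1*(-12)))) = 1/(-402*I*√34 + (-30 + 8/5 + (-38 + 12))) = 1/(-402*I*√34 + (-30 + 8/5 - 26)) = 1/(-402*I*√34 - 272/5) = 1/(-272/5 - 402*I*√34)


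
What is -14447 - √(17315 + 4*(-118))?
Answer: -14447 - √16843 ≈ -14577.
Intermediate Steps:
-14447 - √(17315 + 4*(-118)) = -14447 - √(17315 - 472) = -14447 - √16843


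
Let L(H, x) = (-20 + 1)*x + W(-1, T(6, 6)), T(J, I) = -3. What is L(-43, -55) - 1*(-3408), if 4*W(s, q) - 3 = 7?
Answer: 8911/2 ≈ 4455.5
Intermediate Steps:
W(s, q) = 5/2 (W(s, q) = ¾ + (¼)*7 = ¾ + 7/4 = 5/2)
L(H, x) = 5/2 - 19*x (L(H, x) = (-20 + 1)*x + 5/2 = -19*x + 5/2 = 5/2 - 19*x)
L(-43, -55) - 1*(-3408) = (5/2 - 19*(-55)) - 1*(-3408) = (5/2 + 1045) + 3408 = 2095/2 + 3408 = 8911/2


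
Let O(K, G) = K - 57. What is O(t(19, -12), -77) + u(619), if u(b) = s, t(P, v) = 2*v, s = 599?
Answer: 518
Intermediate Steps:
u(b) = 599
O(K, G) = -57 + K
O(t(19, -12), -77) + u(619) = (-57 + 2*(-12)) + 599 = (-57 - 24) + 599 = -81 + 599 = 518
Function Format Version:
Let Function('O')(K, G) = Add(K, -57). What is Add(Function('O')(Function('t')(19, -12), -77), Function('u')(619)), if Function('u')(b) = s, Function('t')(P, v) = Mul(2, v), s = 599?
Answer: 518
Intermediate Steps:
Function('u')(b) = 599
Function('O')(K, G) = Add(-57, K)
Add(Function('O')(Function('t')(19, -12), -77), Function('u')(619)) = Add(Add(-57, Mul(2, -12)), 599) = Add(Add(-57, -24), 599) = Add(-81, 599) = 518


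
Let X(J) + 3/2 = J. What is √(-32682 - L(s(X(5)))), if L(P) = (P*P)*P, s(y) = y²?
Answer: I*√2209297/8 ≈ 185.8*I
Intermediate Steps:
X(J) = -3/2 + J
L(P) = P³ (L(P) = P²*P = P³)
√(-32682 - L(s(X(5)))) = √(-32682 - ((-3/2 + 5)²)³) = √(-32682 - ((7/2)²)³) = √(-32682 - (49/4)³) = √(-32682 - 1*117649/64) = √(-32682 - 117649/64) = √(-2209297/64) = I*√2209297/8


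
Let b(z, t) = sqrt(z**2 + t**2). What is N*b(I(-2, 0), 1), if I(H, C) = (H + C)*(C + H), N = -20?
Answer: -20*sqrt(17) ≈ -82.462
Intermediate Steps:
I(H, C) = (C + H)**2 (I(H, C) = (C + H)*(C + H) = (C + H)**2)
b(z, t) = sqrt(t**2 + z**2)
N*b(I(-2, 0), 1) = -20*sqrt(1**2 + ((0 - 2)**2)**2) = -20*sqrt(1 + ((-2)**2)**2) = -20*sqrt(1 + 4**2) = -20*sqrt(1 + 16) = -20*sqrt(17)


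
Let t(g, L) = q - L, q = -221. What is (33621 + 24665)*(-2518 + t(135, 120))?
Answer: -166639674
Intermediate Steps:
t(g, L) = -221 - L
(33621 + 24665)*(-2518 + t(135, 120)) = (33621 + 24665)*(-2518 + (-221 - 1*120)) = 58286*(-2518 + (-221 - 120)) = 58286*(-2518 - 341) = 58286*(-2859) = -166639674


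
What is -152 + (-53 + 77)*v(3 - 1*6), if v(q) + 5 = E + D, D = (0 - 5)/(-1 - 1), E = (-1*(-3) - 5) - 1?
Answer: -284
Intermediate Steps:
E = -3 (E = (3 - 5) - 1 = -2 - 1 = -3)
D = 5/2 (D = -5/(-2) = -5*(-½) = 5/2 ≈ 2.5000)
v(q) = -11/2 (v(q) = -5 + (-3 + 5/2) = -5 - ½ = -11/2)
-152 + (-53 + 77)*v(3 - 1*6) = -152 + (-53 + 77)*(-11/2) = -152 + 24*(-11/2) = -152 - 132 = -284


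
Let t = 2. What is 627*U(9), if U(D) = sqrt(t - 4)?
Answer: 627*I*sqrt(2) ≈ 886.71*I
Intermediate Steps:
U(D) = I*sqrt(2) (U(D) = sqrt(2 - 4) = sqrt(-2) = I*sqrt(2))
627*U(9) = 627*(I*sqrt(2)) = 627*I*sqrt(2)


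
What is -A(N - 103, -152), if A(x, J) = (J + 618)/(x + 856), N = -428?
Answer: -466/325 ≈ -1.4338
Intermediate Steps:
A(x, J) = (618 + J)/(856 + x)
-A(N - 103, -152) = -(618 - 152)/(856 + (-428 - 103)) = -466/(856 - 531) = -466/325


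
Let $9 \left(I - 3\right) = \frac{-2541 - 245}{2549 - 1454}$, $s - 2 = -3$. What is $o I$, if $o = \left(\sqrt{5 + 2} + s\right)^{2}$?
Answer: $\frac{214232}{9855} - \frac{53558 \sqrt{7}}{9855} \approx 7.3598$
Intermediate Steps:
$s = -1$ ($s = 2 - 3 = -1$)
$I = \frac{26779}{9855}$ ($I = 3 + \frac{\left(-2541 - 245\right) \frac{1}{2549 - 1454}}{9} = 3 + \frac{\left(-2786\right) \frac{1}{1095}}{9} = 3 + \frac{1}{9} \left(- \frac{2786}{1095}\right) = 3 - \frac{2786}{9855} = \frac{26779}{9855} \approx 2.7173$)
$o = \left(-1 + \sqrt{7}\right)^{2}$ ($o = \left(\sqrt{5 + 2} - 1\right)^{2} = \left(\sqrt{7} - 1\right)^{2} = \left(-1 + \sqrt{7}\right)^{2} \approx 2.7085$)
$o I = \left(1 - \sqrt{7}\right)^{2} \cdot \frac{26779}{9855} = \frac{26779 \left(1 - \sqrt{7}\right)^{2}}{9855}$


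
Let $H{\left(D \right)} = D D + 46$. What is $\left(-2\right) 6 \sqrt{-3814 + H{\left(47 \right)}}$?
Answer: $- 12 i \sqrt{1559} \approx - 473.81 i$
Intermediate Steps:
$H{\left(D \right)} = 46 + D^{2}$ ($H{\left(D \right)} = D^{2} + 46 = 46 + D^{2}$)
$\left(-2\right) 6 \sqrt{-3814 + H{\left(47 \right)}} = \left(-2\right) 6 \sqrt{-3814 + \left(46 + 47^{2}\right)} = - 12 \sqrt{-3814 + \left(46 + 2209\right)} = - 12 \sqrt{-3814 + 2255} = - 12 \sqrt{-1559} = - 12 i \sqrt{1559}$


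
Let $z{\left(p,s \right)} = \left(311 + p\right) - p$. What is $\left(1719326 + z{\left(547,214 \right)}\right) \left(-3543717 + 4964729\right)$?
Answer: $2443624812644$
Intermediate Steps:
$z{\left(p,s \right)} = 311$
$\left(1719326 + z{\left(547,214 \right)}\right) \left(-3543717 + 4964729\right) = \left(1719326 + 311\right) \left(-3543717 + 4964729\right) = 1719637 \cdot 1421012 = 2443624812644$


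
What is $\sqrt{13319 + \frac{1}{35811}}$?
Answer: $\frac{\sqrt{1897850539090}}{11937} \approx 115.41$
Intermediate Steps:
$\sqrt{13319 + \frac{1}{35811}} = \sqrt{\frac{476966710}{35811}} = \frac{\sqrt{1897850539090}}{11937}$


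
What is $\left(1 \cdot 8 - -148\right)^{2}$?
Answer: $24336$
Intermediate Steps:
$\left(1 \cdot 8 - -148\right)^{2} = \left(8 + 148\right)^{2} = 156^{2} = 24336$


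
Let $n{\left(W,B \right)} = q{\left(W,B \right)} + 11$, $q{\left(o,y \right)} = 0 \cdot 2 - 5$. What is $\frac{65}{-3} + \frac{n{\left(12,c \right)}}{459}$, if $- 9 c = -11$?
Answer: $- \frac{3313}{153} \approx -21.654$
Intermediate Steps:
$c = \frac{11}{9}$ ($c = \left(- \frac{1}{9}\right) \left(-11\right) = \frac{11}{9} \approx 1.2222$)
$q{\left(o,y \right)} = -5$ ($q{\left(o,y \right)} = 0 - 5 = -5$)
$n{\left(W,B \right)} = 6$ ($n{\left(W,B \right)} = -5 + 11 = 6$)
$\frac{65}{-3} + \frac{n{\left(12,c \right)}}{459} = \frac{65}{-3} + \frac{6}{459} = 65 \left(- \frac{1}{3}\right) + 6 \cdot \frac{1}{459} = - \frac{65}{3} + \frac{2}{153} = - \frac{3313}{153}$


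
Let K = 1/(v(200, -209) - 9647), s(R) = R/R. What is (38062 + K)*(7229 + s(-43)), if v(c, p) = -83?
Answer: 267758176257/973 ≈ 2.7519e+8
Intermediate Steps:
s(R) = 1
K = -1/9730 (K = 1/(-83 - 9647) = 1/(-9730) = -1/9730 ≈ -0.00010277)
(38062 + K)*(7229 + s(-43)) = (38062 - 1/9730)*(7229 + 1) = (370343259/9730)*7230 = 267758176257/973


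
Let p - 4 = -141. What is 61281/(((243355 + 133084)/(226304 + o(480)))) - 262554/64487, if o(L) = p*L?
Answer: 634343414303562/24275421793 ≈ 26131.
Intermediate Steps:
p = -137 (p = 4 - 141 = -137)
o(L) = -137*L
61281/(((243355 + 133084)/(226304 + o(480)))) - 262554/64487 = 61281/(((243355 + 133084)/(226304 - 137*480))) - 262554/64487 = 61281/((376439/(226304 - 65760))) - 262554*1/64487 = 61281/((376439/160544)) - 262554/64487 = 61281/((376439*(1/160544))) - 262554/64487 = 61281/(376439/160544) - 262554/64487 = 61281*(160544/376439) - 262554/64487 = 9838296864/376439 - 262554/64487 = 634343414303562/24275421793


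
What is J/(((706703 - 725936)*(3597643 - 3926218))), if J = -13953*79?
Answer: -367429/2106494325 ≈ -0.00017443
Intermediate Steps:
J = -1102287
J/(((706703 - 725936)*(3597643 - 3926218))) = -1102287*1/((706703 - 725936)*(3597643 - 3926218)) = -1102287/((-19233*(-328575))) = -1102287/6319482975 = -1102287*1/6319482975 = -367429/2106494325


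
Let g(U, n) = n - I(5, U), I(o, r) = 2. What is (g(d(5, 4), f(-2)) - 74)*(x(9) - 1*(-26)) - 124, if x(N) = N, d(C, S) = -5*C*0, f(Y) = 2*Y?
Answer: -2924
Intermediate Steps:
d(C, S) = 0
g(U, n) = -2 + n (g(U, n) = n - 1*2 = n - 2 = -2 + n)
(g(d(5, 4), f(-2)) - 74)*(x(9) - 1*(-26)) - 124 = ((-2 + 2*(-2)) - 74)*(9 - 1*(-26)) - 124 = ((-2 - 4) - 74)*(9 + 26) - 124 = (-6 - 74)*35 - 124 = -80*35 - 124 = -2800 - 124 = -2924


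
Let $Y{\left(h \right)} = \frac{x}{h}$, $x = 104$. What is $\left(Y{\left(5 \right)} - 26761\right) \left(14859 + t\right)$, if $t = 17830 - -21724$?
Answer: $- \frac{7275072513}{5} \approx -1.455 \cdot 10^{9}$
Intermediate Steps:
$Y{\left(h \right)} = \frac{104}{h}$
$t = 39554$ ($t = 17830 + 21724 = 39554$)
$\left(Y{\left(5 \right)} - 26761\right) \left(14859 + t\right) = \left(\frac{104}{5} - 26761\right) \left(14859 + 39554\right) = \left(104 \cdot \frac{1}{5} - 26761\right) 54413 = \left(\frac{104}{5} - 26761\right) 54413 = \left(- \frac{133701}{5}\right) 54413 = - \frac{7275072513}{5}$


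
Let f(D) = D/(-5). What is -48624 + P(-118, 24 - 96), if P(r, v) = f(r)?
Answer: -243002/5 ≈ -48600.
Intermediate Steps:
f(D) = -D/5 (f(D) = D*(-1/5) = -D/5)
P(r, v) = -r/5
-48624 + P(-118, 24 - 96) = -48624 - 1/5*(-118) = -48624 + 118/5 = -243002/5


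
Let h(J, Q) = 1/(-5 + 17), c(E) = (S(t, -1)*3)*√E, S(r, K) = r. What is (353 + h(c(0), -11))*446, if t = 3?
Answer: 944851/6 ≈ 1.5748e+5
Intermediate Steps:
c(E) = 9*√E (c(E) = (3*3)*√E = 9*√E)
h(J, Q) = 1/12
(353 + h(c(0), -11))*446 = (353 + 1/12)*446 = (4237/12)*446 = 944851/6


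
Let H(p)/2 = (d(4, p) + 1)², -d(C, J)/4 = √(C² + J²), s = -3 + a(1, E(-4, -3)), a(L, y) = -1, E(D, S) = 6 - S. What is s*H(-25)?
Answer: -82056 + 64*√641 ≈ -80436.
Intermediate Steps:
s = -4 (s = -3 - 1 = -4)
d(C, J) = -4*√(C² + J²)
H(p) = 2*(1 - 4*√(16 + p²))² (H(p) = 2*(-4*√(4² + p²) + 1)² = 2*(-4*√(16 + p²) + 1)² = 2*(1 - 4*√(16 + p²))²)
s*H(-25) = -8*(-1 + 4*√(16 + (-25)²))² = -8*(-1 + 4*√(16 + 625))² = -8*(-1 + 4*√641)²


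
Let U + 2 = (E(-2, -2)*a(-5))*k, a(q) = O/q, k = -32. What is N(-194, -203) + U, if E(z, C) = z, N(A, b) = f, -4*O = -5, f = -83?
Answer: -101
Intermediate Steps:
O = 5/4 (O = -1/4*(-5) = 5/4 ≈ 1.2500)
N(A, b) = -83
a(q) = 5/(4*q)
U = -18 (U = -2 - 5/(2*(-5))*(-32) = -2 - 5*(-1)/(2*5)*(-32) = -2 - 2*(-1/4)*(-32) = -2 + (1/2)*(-32) = -2 - 16 = -18)
N(-194, -203) + U = -83 - 18 = -101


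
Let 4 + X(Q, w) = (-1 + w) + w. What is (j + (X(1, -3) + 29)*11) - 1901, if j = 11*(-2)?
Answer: -1725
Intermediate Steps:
X(Q, w) = -5 + 2*w (X(Q, w) = -4 + ((-1 + w) + w) = -4 + (-1 + 2*w) = -5 + 2*w)
j = -22
(j + (X(1, -3) + 29)*11) - 1901 = (-22 + ((-5 + 2*(-3)) + 29)*11) - 1901 = (-22 + ((-5 - 6) + 29)*11) - 1901 = (-22 + (-11 + 29)*11) - 1901 = (-22 + 18*11) - 1901 = (-22 + 198) - 1901 = 176 - 1901 = -1725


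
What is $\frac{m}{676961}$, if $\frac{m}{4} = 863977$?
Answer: $\frac{3455908}{676961} \approx 5.105$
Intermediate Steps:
$m = 3455908$ ($m = 4 \cdot 863977 = 3455908$)
$\frac{m}{676961} = \frac{3455908}{676961}$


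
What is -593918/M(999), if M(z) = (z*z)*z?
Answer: -593918/997002999 ≈ -0.00059570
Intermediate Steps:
M(z) = z³ (M(z) = z²*z = z³)
-593918/M(999) = -593918/(999³) = -593918/997002999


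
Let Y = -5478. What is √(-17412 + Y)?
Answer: I*√22890 ≈ 151.29*I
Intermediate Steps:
√(-17412 + Y) = √(-17412 - 5478) = √(-22890) = I*√22890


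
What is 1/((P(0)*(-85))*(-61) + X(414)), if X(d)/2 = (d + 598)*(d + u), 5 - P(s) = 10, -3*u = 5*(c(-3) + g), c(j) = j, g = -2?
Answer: 3/2486633 ≈ 1.2065e-6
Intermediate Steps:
u = 25/3 (u = -5*(-3 - 2)/3 = -5*(-5)/3 = -⅓*(-25) = 25/3 ≈ 8.3333)
P(s) = -5 (P(s) = 5 - 1*10 = 5 - 10 = -5)
X(d) = 2*(598 + d)*(25/3 + d) (X(d) = 2*((d + 598)*(d + 25/3)) = 2*((598 + d)*(25/3 + d)) = 2*(598 + d)*(25/3 + d))
1/((P(0)*(-85))*(-61) + X(414)) = 1/(-5*(-85)*(-61) + (29900/3 + 2*414² + (3638/3)*414)) = 1/(425*(-61) + (29900/3 + 2*171396 + 502044)) = 1/(-25925 + (29900/3 + 342792 + 502044)) = 1/(-25925 + 2564408/3) = 1/(2486633/3) = 3/2486633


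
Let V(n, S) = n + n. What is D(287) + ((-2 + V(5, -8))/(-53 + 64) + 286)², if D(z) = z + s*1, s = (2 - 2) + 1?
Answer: 9982564/121 ≈ 82501.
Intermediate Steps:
V(n, S) = 2*n
s = 1 (s = 0 + 1 = 1)
D(z) = 1 + z (D(z) = z + 1*1 = z + 1 = 1 + z)
D(287) + ((-2 + V(5, -8))/(-53 + 64) + 286)² = (1 + 287) + ((-2 + 2*5)/(-53 + 64) + 286)² = 288 + ((-2 + 10)/11 + 286)² = 288 + (8*(1/11) + 286)² = 288 + (8/11 + 286)² = 288 + (3154/11)² = 288 + 9947716/121 = 9982564/121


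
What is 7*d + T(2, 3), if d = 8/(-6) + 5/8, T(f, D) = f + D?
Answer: 1/24 ≈ 0.041667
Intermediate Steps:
T(f, D) = D + f
d = -17/24 (d = 8*(-⅙) + 5*(⅛) = -4/3 + 5/8 = -17/24 ≈ -0.70833)
7*d + T(2, 3) = 7*(-17/24) + (3 + 2) = -119/24 + 5 = 1/24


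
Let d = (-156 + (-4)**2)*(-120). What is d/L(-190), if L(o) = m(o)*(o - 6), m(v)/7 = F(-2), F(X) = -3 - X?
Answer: 600/49 ≈ 12.245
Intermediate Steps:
m(v) = -7 (m(v) = 7*(-3 - 1*(-2)) = 7*(-3 + 2) = 7*(-1) = -7)
L(o) = 42 - 7*o (L(o) = -7*(o - 6) = -7*(-6 + o) = 42 - 7*o)
d = 16800 (d = (-156 + 16)*(-120) = -140*(-120) = 16800)
d/L(-190) = 16800/(42 - 7*(-190)) = 16800/(42 + 1330) = 16800/1372 = 16800*(1/1372) = 600/49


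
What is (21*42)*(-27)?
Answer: -23814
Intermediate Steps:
(21*42)*(-27) = 882*(-27) = -23814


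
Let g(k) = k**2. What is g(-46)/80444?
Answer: 529/20111 ≈ 0.026304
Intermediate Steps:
g(-46)/80444 = (-46)**2/80444 = 2116*(1/80444) = 529/20111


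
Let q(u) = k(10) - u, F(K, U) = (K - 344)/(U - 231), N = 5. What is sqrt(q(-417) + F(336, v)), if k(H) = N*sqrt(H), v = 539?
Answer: sqrt(2472239 + 29645*sqrt(10))/77 ≈ 20.803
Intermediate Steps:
k(H) = 5*sqrt(H)
F(K, U) = (-344 + K)/(-231 + U)
q(u) = -u + 5*sqrt(10) (q(u) = 5*sqrt(10) - u = -u + 5*sqrt(10))
sqrt(q(-417) + F(336, v)) = sqrt((-1*(-417) + 5*sqrt(10)) + (-344 + 336)/(-231 + 539)) = sqrt((417 + 5*sqrt(10)) - 8/308) = sqrt((417 + 5*sqrt(10)) + (1/308)*(-8)) = sqrt((417 + 5*sqrt(10)) - 2/77) = sqrt(32107/77 + 5*sqrt(10))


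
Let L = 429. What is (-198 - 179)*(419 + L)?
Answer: -319696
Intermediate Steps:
(-198 - 179)*(419 + L) = (-198 - 179)*(419 + 429) = -377*848 = -319696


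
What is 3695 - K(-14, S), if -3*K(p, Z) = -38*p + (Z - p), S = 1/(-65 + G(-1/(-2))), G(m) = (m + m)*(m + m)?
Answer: 744383/192 ≈ 3877.0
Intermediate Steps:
G(m) = 4*m² (G(m) = (2*m)*(2*m) = 4*m²)
S = -1/64 (S = 1/(-65 + 4*(-1/(-2))²) = 1/(-65 + 4*(-1*(-½))²) = 1/(-65 + 4*(½)²) = 1/(-65 + 4*(¼)) = 1/(-65 + 1) = 1/(-64) = -1/64 ≈ -0.015625)
K(p, Z) = 13*p - Z/3 (K(p, Z) = -(-38*p + (Z - p))/3 = -(Z - 39*p)/3 = 13*p - Z/3)
3695 - K(-14, S) = 3695 - (13*(-14) - ⅓*(-1/64)) = 3695 - (-182 + 1/192) = 3695 - 1*(-34943/192) = 3695 + 34943/192 = 744383/192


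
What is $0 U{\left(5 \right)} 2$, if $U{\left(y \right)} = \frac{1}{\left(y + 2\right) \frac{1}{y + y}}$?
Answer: $0$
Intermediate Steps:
$U{\left(y \right)} = \frac{2 y}{2 + y}$ ($U{\left(y \right)} = \frac{1}{\left(2 + y\right) \frac{1}{2 y}} = \frac{1}{\frac{1}{2} \frac{1}{y} \left(2 + y\right)} = \frac{2 y}{2 + y}$)
$0 U{\left(5 \right)} 2 = 0 \cdot 2 \cdot 5 \frac{1}{2 + 5} \cdot 2 = 0 \cdot 2 \cdot 5 \cdot \frac{1}{7} \cdot 2 = 0 \cdot \frac{10}{7} \cdot 2 = 0 \cdot 2 = 0$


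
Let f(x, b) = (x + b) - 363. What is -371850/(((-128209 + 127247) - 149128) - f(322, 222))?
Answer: 371850/150271 ≈ 2.4745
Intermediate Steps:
f(x, b) = -363 + b + x (f(x, b) = (b + x) - 363 = -363 + b + x)
-371850/(((-128209 + 127247) - 149128) - f(322, 222)) = -371850/(((-128209 + 127247) - 149128) - (-363 + 222 + 322)) = -371850/((-962 - 149128) - 1*181) = -371850/(-150090 - 181) = -371850/(-150271) = -371850*(-1/150271) = 371850/150271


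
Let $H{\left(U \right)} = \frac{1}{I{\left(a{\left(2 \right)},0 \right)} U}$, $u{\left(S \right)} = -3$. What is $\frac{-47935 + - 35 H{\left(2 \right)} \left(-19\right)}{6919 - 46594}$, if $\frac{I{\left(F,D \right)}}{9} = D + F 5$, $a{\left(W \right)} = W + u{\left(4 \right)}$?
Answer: $\frac{862963}{714150} \approx 1.2084$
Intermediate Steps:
$a{\left(W \right)} = -3 + W$ ($a{\left(W \right)} = W - 3 = -3 + W$)
$I{\left(F,D \right)} = 9 D + 45 F$ ($I{\left(F,D \right)} = 9 \left(D + F 5\right) = 9 \left(D + 5 F\right) = 9 D + 45 F$)
$H{\left(U \right)} = - \frac{1}{45 U}$ ($H{\left(U \right)} = \frac{1}{\left(9 \cdot 0 + 45 \left(-3 + 2\right)\right) U} = \frac{1}{\left(0 + 45 \left(-1\right)\right) U} = \frac{1}{\left(0 - 45\right) U} = \frac{1}{\left(-45\right) U} = - \frac{1}{45 U}$)
$\frac{-47935 + - 35 H{\left(2 \right)} \left(-19\right)}{6919 - 46594} = \frac{-47935 + - 35 \left(- \frac{1}{45 \cdot 2}\right) \left(-19\right)}{6919 - 46594} = \frac{-47935 + - 35 \left(\left(- \frac{1}{45}\right) \frac{1}{2}\right) \left(-19\right)}{-39675} = \left(-47935 + \left(-35\right) \left(- \frac{1}{90}\right) \left(-19\right)\right) \left(- \frac{1}{39675}\right) = \left(-47935 + \frac{7}{18} \left(-19\right)\right) \left(- \frac{1}{39675}\right) = \left(-47935 - \frac{133}{18}\right) \left(- \frac{1}{39675}\right) = \left(- \frac{862963}{18}\right) \left(- \frac{1}{39675}\right) = \frac{862963}{714150}$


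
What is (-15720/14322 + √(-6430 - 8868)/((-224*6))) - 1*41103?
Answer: -98115481/2387 - I*√15298/1344 ≈ -41104.0 - 0.092028*I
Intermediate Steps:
(-15720/14322 + √(-6430 - 8868)/((-224*6))) - 1*41103 = (-15720*1/14322 + √(-15298)/(-1344)) - 41103 = (-2620/2387 + (I*√15298)*(-1/1344)) - 41103 = (-2620/2387 - I*√15298/1344) - 41103 = -98115481/2387 - I*√15298/1344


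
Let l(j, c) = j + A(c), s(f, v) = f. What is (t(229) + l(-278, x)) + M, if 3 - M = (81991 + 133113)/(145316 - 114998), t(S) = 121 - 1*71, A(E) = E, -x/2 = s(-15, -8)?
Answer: -3063557/15159 ≈ -202.09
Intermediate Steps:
x = 30 (x = -2*(-15) = 30)
t(S) = 50 (t(S) = 121 - 71 = 50)
l(j, c) = c + j (l(j, c) = j + c = c + j)
M = -62075/15159 (M = 3 - (81991 + 133113)/(145316 - 114998) = 3 - 215104/30318 = 3 - 1*107552/15159 = 3 - 107552/15159 = -62075/15159 ≈ -4.0949)
(t(229) + l(-278, x)) + M = (50 + (30 - 278)) - 62075/15159 = (50 - 248) - 62075/15159 = -198 - 62075/15159 = -3063557/15159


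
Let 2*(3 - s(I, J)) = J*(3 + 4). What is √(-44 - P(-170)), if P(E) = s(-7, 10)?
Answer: 2*I*√3 ≈ 3.4641*I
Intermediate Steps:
s(I, J) = 3 - 7*J/2 (s(I, J) = 3 - J*(3 + 4)/2 = 3 - J*7/2 = 3 - 7*J/2)
P(E) = -32 (P(E) = 3 - 7/2*10 = 3 - 35 = -32)
√(-44 - P(-170)) = √(-44 - 1*(-32)) = √(-44 + 32) = √(-12) = 2*I*√3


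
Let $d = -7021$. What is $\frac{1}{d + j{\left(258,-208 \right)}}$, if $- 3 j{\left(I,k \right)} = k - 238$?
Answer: $- \frac{3}{20617} \approx -0.00014551$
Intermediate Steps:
$j{\left(I,k \right)} = \frac{238}{3} - \frac{k}{3}$ ($j{\left(I,k \right)} = - \frac{k - 238}{3} = - \frac{-238 + k}{3} = \frac{238}{3} - \frac{k}{3}$)
$\frac{1}{d + j{\left(258,-208 \right)}} = \frac{1}{-7021 + \left(\frac{238}{3} - - \frac{208}{3}\right)} = \frac{1}{-7021 + \left(\frac{238}{3} + \frac{208}{3}\right)} = \frac{1}{-7021 + \frac{446}{3}} = \frac{1}{- \frac{20617}{3}} = - \frac{3}{20617}$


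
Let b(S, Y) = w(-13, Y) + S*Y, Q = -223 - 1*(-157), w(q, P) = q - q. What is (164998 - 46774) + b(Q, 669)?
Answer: 74070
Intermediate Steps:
w(q, P) = 0
Q = -66 (Q = -223 + 157 = -66)
b(S, Y) = S*Y (b(S, Y) = 0 + S*Y = S*Y)
(164998 - 46774) + b(Q, 669) = (164998 - 46774) - 66*669 = 118224 - 44154 = 74070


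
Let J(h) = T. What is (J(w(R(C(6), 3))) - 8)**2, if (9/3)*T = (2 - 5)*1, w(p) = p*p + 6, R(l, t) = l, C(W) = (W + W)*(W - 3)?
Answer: 81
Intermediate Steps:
C(W) = 2*W*(-3 + W) (C(W) = (2*W)*(-3 + W) = 2*W*(-3 + W))
w(p) = 6 + p**2 (w(p) = p**2 + 6 = 6 + p**2)
T = -1 (T = ((2 - 5)*1)/3 = (-3*1)/3 = (1/3)*(-3) = -1)
J(h) = -1
(J(w(R(C(6), 3))) - 8)**2 = (-1 - 8)**2 = (-9)**2 = 81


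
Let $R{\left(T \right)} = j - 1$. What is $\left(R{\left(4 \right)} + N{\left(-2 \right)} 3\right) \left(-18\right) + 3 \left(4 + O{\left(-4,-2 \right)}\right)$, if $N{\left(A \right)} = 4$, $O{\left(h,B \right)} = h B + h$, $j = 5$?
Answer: $-264$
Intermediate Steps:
$O{\left(h,B \right)} = h + B h$ ($O{\left(h,B \right)} = B h + h = h + B h$)
$R{\left(T \right)} = 4$ ($R{\left(T \right)} = 5 - 1 = 4$)
$\left(R{\left(4 \right)} + N{\left(-2 \right)} 3\right) \left(-18\right) + 3 \left(4 + O{\left(-4,-2 \right)}\right) = \left(4 + 4 \cdot 3\right) \left(-18\right) + 3 \left(4 - 4 \left(1 - 2\right)\right) = \left(4 + 12\right) \left(-18\right) + 3 \left(4 - -4\right) = 16 \left(-18\right) + 3 \left(4 + 4\right) = -288 + 3 \cdot 8 = -288 + 24 = -264$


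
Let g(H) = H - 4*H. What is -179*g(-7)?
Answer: -3759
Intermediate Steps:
g(H) = -3*H (g(H) = H - 4*H = -3*H)
-179*g(-7) = -(-537)*(-7) = -179*21 = -3759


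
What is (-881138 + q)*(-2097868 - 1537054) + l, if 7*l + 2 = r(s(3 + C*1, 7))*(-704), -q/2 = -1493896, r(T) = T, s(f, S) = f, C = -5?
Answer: -53602660795510/7 ≈ -7.6575e+12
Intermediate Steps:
q = 2987792 (q = -2*(-1493896) = 2987792)
l = 1406/7 (l = -2/7 + ((3 - 5*1)*(-704))/7 = -2/7 + ((3 - 5)*(-704))/7 = -2/7 + (-2*(-704))/7 = -2/7 + (⅐)*1408 = -2/7 + 1408/7 = 1406/7 ≈ 200.86)
(-881138 + q)*(-2097868 - 1537054) + l = (-881138 + 2987792)*(-2097868 - 1537054) + 1406/7 = 2106654*(-3634922) + 1406/7 = -7657522970988 + 1406/7 = -53602660795510/7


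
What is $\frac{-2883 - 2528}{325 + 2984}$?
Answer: $- \frac{5411}{3309} \approx -1.6352$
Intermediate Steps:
$\frac{-2883 - 2528}{325 + 2984} = \frac{-2883 - 2528}{3309} = \left(-5411\right) \frac{1}{3309} = - \frac{5411}{3309}$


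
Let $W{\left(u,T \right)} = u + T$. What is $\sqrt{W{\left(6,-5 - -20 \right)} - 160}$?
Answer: $i \sqrt{139} \approx 11.79 i$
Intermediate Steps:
$W{\left(u,T \right)} = T + u$
$\sqrt{W{\left(6,-5 - -20 \right)} - 160} = \sqrt{\left(\left(-5 - -20\right) + 6\right) - 160} = \sqrt{\left(\left(-5 + 20\right) + 6\right) - 160} = \sqrt{\left(15 + 6\right) - 160} = \sqrt{21 - 160} = \sqrt{-139} = i \sqrt{139}$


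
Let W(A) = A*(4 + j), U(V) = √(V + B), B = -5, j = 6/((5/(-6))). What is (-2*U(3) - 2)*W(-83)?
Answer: -2656/5 - 2656*I*√2/5 ≈ -531.2 - 751.23*I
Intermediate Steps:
j = -36/5 (j = 6/((5*(-⅙))) = 6/(-⅚) = 6*(-6/5) = -36/5 ≈ -7.2000)
U(V) = √(-5 + V) (U(V) = √(V - 5) = √(-5 + V))
W(A) = -16*A/5 (W(A) = A*(4 - 36/5) = A*(-16/5) = -16*A/5)
(-2*U(3) - 2)*W(-83) = (-2*√(-5 + 3) - 2)*(-16/5*(-83)) = (-2*I*√2 - 2)*(1328/5) = (-2 - 2*I*√2)*(1328/5) = -2656/5 - 2656*I*√2/5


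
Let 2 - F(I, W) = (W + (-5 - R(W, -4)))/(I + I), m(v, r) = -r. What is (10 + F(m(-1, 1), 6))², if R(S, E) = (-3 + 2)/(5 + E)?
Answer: 169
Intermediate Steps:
R(S, E) = -1/(5 + E)
F(I, W) = 2 - (-4 + W)/(2*I) (F(I, W) = 2 - (W + (-5 - (-1)/(5 - 4)))/(I + I) = 2 - (W + (-5 - (-1)/1))/(2*I) = 2 - (W + (-5 - (-1)))*1/(2*I) = 2 - (W + (-5 - 1*(-1)))*1/(2*I) = 2 - (W + (-5 + 1))*1/(2*I) = 2 - (W - 4)*1/(2*I) = 2 - (-4 + W)*1/(2*I) = 2 - (-4 + W)/(2*I))
(10 + F(m(-1, 1), 6))² = (10 + (4 - 1*6 + 4*(-1*1))/(2*((-1*1))))² = (10 + (½)*(4 - 6 + 4*(-1))/(-1))² = (10 + (½)*(-1)*(4 - 6 - 4))² = (10 + (½)*(-1)*(-6))² = (10 + 3)² = 13² = 169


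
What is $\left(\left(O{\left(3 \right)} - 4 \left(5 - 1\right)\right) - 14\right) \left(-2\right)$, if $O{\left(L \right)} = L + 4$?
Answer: $46$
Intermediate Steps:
$O{\left(L \right)} = 4 + L$
$\left(\left(O{\left(3 \right)} - 4 \left(5 - 1\right)\right) - 14\right) \left(-2\right) = \left(\left(\left(4 + 3\right) - 4 \left(5 - 1\right)\right) - 14\right) \left(-2\right) = \left(\left(7 - 4 \cdot 4\right) - 14\right) \left(-2\right) = \left(\left(7 - 16\right) - 14\right) \left(-2\right) = \left(-9 - 14\right) \left(-2\right) = \left(-23\right) \left(-2\right) = 46$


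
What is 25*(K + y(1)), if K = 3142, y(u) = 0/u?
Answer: 78550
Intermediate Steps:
y(u) = 0
25*(K + y(1)) = 25*(3142 + 0) = 25*3142 = 78550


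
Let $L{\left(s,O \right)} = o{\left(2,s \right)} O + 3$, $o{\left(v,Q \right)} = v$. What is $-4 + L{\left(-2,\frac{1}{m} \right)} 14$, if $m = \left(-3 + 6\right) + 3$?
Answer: $\frac{128}{3} \approx 42.667$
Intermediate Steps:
$m = 6$ ($m = 3 + 3 = 6$)
$L{\left(s,O \right)} = 3 + 2 O$ ($L{\left(s,O \right)} = 2 O + 3 = 3 + 2 O$)
$-4 + L{\left(-2,\frac{1}{m} \right)} 14 = -4 + \left(3 + \frac{2}{6}\right) 14 = -4 + \left(3 + 2 \cdot \frac{1}{6}\right) 14 = -4 + \left(3 + \frac{1}{3}\right) 14 = -4 + \frac{10}{3} \cdot 14 = -4 + \frac{140}{3} = \frac{128}{3}$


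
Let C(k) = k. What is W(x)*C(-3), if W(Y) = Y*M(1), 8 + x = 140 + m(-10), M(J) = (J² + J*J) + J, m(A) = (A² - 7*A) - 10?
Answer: -2628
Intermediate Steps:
m(A) = -10 + A² - 7*A
M(J) = J + 2*J² (M(J) = (J² + J²) + J = 2*J² + J = J + 2*J²)
x = 292 (x = -8 + (140 + (-10 + (-10)² - 7*(-10))) = -8 + (140 + (-10 + 100 + 70)) = -8 + (140 + 160) = -8 + 300 = 292)
W(Y) = 3*Y (W(Y) = Y*(1*(1 + 2*1)) = Y*(1*(1 + 2)) = Y*(1*3) = Y*3 = 3*Y)
W(x)*C(-3) = (3*292)*(-3) = 876*(-3) = -2628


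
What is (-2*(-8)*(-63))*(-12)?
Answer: 12096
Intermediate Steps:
(-2*(-8)*(-63))*(-12) = (16*(-63))*(-12) = -1008*(-12) = 12096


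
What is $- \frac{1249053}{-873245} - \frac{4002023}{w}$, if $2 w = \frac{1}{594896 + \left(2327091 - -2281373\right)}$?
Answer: $- \frac{36368849073184298147}{873245} \approx -4.1648 \cdot 10^{13}$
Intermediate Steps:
$w = \frac{1}{10406720}$ ($w = \frac{1}{2 \left(594896 + \left(2327091 - -2281373\right)\right)} = \frac{1}{2 \left(594896 + \left(2327091 + 2281373\right)\right)} = \frac{1}{2 \left(594896 + 4608464\right)} = \frac{1}{2 \cdot 5203360} = \frac{1}{2} \cdot \frac{1}{5203360} = \frac{1}{10406720} \approx 9.6092 \cdot 10^{-8}$)
$- \frac{1249053}{-873245} - \frac{4002023}{w} = - \frac{1249053}{-873245} - 4002023 \frac{1}{\frac{1}{10406720}} = \left(-1249053\right) \left(- \frac{1}{873245}\right) - 41647932794560 = \frac{1249053}{873245} - 41647932794560 = - \frac{36368849073184298147}{873245}$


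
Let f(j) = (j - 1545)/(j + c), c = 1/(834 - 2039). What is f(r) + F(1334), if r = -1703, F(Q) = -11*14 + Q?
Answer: 606352680/513029 ≈ 1181.9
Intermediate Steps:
F(Q) = -154 + Q
c = -1/1205 (c = 1/(-1205) = -1/1205 ≈ -0.00082988)
f(j) = (-1545 + j)/(-1/1205 + j) (f(j) = (j - 1545)/(j - 1/1205) = (-1545 + j)/(-1/1205 + j))
f(r) + F(1334) = 1205*(-1545 - 1703)/(-1 + 1205*(-1703)) + (-154 + 1334) = 1205*(-3248)/(-1 - 2052115) + 1180 = 1205*(-3248)/(-2052116) + 1180 = 1205*(-1/2052116)*(-3248) + 1180 = 978460/513029 + 1180 = 606352680/513029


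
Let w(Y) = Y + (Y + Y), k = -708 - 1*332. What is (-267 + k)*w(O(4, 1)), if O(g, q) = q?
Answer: -3921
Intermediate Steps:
k = -1040 (k = -708 - 332 = -1040)
w(Y) = 3*Y (w(Y) = Y + 2*Y = 3*Y)
(-267 + k)*w(O(4, 1)) = (-267 - 1040)*(3*1) = -1307*3 = -3921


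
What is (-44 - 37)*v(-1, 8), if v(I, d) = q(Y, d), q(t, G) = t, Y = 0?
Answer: 0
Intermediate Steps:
v(I, d) = 0
(-44 - 37)*v(-1, 8) = (-44 - 37)*0 = -81*0 = 0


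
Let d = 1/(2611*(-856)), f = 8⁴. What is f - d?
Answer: 9154625537/2235016 ≈ 4096.0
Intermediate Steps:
f = 4096
d = -1/2235016 (d = (1/2611)*(-1/856) = -1/2235016 ≈ -4.4742e-7)
f - d = 4096 - 1*(-1/2235016) = 4096 + 1/2235016 = 9154625537/2235016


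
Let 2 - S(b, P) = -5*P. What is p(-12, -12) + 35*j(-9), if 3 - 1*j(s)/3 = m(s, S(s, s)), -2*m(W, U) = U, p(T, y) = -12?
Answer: -3909/2 ≈ -1954.5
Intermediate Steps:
S(b, P) = 2 + 5*P (S(b, P) = 2 - (-5)*P = 2 + 5*P)
m(W, U) = -U/2
j(s) = 12 + 15*s/2 (j(s) = 9 - (-3)*(2 + 5*s)/2 = 9 - 3*(-1 - 5*s/2) = 9 + (3 + 15*s/2) = 12 + 15*s/2)
p(-12, -12) + 35*j(-9) = -12 + 35*(12 + (15/2)*(-9)) = -12 + 35*(12 - 135/2) = -12 + 35*(-111/2) = -12 - 3885/2 = -3909/2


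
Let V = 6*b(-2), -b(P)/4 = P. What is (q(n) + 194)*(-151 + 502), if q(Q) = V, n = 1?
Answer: 84942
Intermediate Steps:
b(P) = -4*P
V = 48 (V = 6*(-4*(-2)) = 6*8 = 48)
q(Q) = 48
(q(n) + 194)*(-151 + 502) = (48 + 194)*(-151 + 502) = 242*351 = 84942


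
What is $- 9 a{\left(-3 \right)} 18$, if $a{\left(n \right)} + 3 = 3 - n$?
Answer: $-486$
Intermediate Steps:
$a{\left(n \right)} = - n$ ($a{\left(n \right)} = -3 - \left(-3 + n\right) = - n$)
$- 9 a{\left(-3 \right)} 18 = - 9 \left(\left(-1\right) \left(-3\right)\right) 18 = \left(-9\right) 3 \cdot 18 = \left(-27\right) 18 = -486$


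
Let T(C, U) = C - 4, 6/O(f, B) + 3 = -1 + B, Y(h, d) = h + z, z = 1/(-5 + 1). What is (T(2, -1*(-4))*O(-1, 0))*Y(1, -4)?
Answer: 9/4 ≈ 2.2500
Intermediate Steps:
z = -¼ (z = 1/(-4) = -¼ ≈ -0.25000)
Y(h, d) = -¼ + h (Y(h, d) = h - ¼ = -¼ + h)
O(f, B) = 6/(-4 + B) (O(f, B) = 6/(-3 + (-1 + B)) = 6/(-4 + B))
T(C, U) = -4 + C
(T(2, -1*(-4))*O(-1, 0))*Y(1, -4) = ((-4 + 2)*(6/(-4 + 0)))*(-¼ + 1) = -12/(-4)*(¾) = -12*(-1)/4*(¾) = -2*(-3/2)*(¾) = 3*(¾) = 9/4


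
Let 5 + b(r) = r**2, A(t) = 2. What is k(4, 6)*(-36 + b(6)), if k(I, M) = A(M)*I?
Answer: -40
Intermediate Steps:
b(r) = -5 + r**2
k(I, M) = 2*I
k(4, 6)*(-36 + b(6)) = (2*4)*(-36 + (-5 + 6**2)) = 8*(-36 + (-5 + 36)) = 8*(-36 + 31) = 8*(-5) = -40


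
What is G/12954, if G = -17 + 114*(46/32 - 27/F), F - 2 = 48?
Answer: 17063/2590800 ≈ 0.0065860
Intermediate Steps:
F = 50 (F = 2 + 48 = 50)
G = 17063/200 (G = -17 + 114*(46/32 - 27/50) = -17 + 114*(46*(1/32) - 27*1/50) = -17 + 114*(23/16 - 27/50) = -17 + 114*(359/400) = -17 + 20463/200 = 17063/200 ≈ 85.315)
G/12954 = (17063/200)/12954 = (17063/200)*(1/12954) = 17063/2590800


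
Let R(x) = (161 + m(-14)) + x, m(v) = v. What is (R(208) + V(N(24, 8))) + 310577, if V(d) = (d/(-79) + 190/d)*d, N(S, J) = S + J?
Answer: 24577614/79 ≈ 3.1111e+5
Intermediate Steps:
N(S, J) = J + S
R(x) = 147 + x (R(x) = (161 - 14) + x = 147 + x)
V(d) = d*(190/d - d/79) (V(d) = (d*(-1/79) + 190/d)*d = (-d/79 + 190/d)*d = (190/d - d/79)*d = d*(190/d - d/79))
(R(208) + V(N(24, 8))) + 310577 = ((147 + 208) + (190 - (8 + 24)**2/79)) + 310577 = (355 + (190 - 1/79*32**2)) + 310577 = (355 + (190 - 1/79*1024)) + 310577 = (355 + (190 - 1024/79)) + 310577 = (355 + 13986/79) + 310577 = 42031/79 + 310577 = 24577614/79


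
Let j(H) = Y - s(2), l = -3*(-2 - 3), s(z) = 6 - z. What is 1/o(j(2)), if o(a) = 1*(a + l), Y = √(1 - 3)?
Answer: 11/123 - I*√2/123 ≈ 0.089431 - 0.011498*I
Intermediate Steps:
l = 15 (l = -3*(-5) = 15)
Y = I*√2 (Y = √(-2) = I*√2 ≈ 1.4142*I)
j(H) = -4 + I*√2 (j(H) = I*√2 - (6 - 1*2) = I*√2 - (6 - 2) = I*√2 - 1*4 = I*√2 - 4 = -4 + I*√2)
o(a) = 15 + a (o(a) = 1*(a + 15) = 1*(15 + a) = 15 + a)
1/o(j(2)) = 1/(15 + (-4 + I*√2)) = 1/(11 + I*√2)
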